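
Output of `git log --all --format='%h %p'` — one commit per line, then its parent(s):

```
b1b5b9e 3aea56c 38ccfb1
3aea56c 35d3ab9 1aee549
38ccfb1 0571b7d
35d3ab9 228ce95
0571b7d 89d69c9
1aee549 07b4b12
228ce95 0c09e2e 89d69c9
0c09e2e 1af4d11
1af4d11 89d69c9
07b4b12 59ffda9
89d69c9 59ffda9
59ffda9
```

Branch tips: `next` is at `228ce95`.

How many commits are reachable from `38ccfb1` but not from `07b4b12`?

Reachable from 38ccfb1: {0571b7d, 38ccfb1, 59ffda9, 89d69c9}.
Reachable from 07b4b12: {07b4b12, 59ffda9}.
In 38ccfb1's history but not 07b4b12's: {0571b7d, 38ccfb1, 89d69c9} — 3 commits.

3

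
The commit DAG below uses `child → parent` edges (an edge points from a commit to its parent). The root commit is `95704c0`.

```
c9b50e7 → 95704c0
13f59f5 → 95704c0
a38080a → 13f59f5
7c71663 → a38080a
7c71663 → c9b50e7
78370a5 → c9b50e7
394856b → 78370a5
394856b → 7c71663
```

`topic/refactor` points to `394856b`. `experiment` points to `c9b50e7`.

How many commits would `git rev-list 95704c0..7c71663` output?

4

Reachable from 7c71663: {13f59f5, 7c71663, 95704c0, a38080a, c9b50e7}.
Reachable from 95704c0: {95704c0}.
In 7c71663's history but not 95704c0's: {13f59f5, 7c71663, a38080a, c9b50e7} — 4 commits.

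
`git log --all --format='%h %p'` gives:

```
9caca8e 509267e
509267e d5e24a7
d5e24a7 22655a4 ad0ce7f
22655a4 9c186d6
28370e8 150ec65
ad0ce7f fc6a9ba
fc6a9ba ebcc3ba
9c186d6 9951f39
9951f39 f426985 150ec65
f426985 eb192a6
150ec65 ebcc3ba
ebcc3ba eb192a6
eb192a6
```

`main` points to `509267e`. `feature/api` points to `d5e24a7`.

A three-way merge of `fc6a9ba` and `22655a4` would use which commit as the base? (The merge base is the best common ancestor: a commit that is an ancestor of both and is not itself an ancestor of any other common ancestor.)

ebcc3ba

Ancestors of fc6a9ba: {eb192a6, ebcc3ba, fc6a9ba}.
Ancestors of 22655a4: {150ec65, 22655a4, 9951f39, 9c186d6, eb192a6, ebcc3ba, f426985}.
Common ancestors: {eb192a6, ebcc3ba}.
Among these, ebcc3ba is not an ancestor of any other common ancestor — it is the merge base.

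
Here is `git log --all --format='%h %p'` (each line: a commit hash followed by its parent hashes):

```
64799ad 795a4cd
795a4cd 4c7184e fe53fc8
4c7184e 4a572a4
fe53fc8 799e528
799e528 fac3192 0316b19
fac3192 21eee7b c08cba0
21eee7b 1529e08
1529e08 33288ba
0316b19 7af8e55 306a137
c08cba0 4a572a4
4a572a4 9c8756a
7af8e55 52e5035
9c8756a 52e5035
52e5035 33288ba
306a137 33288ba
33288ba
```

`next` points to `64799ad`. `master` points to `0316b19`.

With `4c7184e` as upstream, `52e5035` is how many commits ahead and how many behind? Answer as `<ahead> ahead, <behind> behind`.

0 ahead, 3 behind

Reachable from 52e5035: {33288ba, 52e5035}.
Reachable from 4c7184e: {33288ba, 4a572a4, 4c7184e, 52e5035, 9c8756a}.
Only in 52e5035's history (ahead): {} — 0.
Only in 4c7184e's history (behind): {4a572a4, 4c7184e, 9c8756a} — 3.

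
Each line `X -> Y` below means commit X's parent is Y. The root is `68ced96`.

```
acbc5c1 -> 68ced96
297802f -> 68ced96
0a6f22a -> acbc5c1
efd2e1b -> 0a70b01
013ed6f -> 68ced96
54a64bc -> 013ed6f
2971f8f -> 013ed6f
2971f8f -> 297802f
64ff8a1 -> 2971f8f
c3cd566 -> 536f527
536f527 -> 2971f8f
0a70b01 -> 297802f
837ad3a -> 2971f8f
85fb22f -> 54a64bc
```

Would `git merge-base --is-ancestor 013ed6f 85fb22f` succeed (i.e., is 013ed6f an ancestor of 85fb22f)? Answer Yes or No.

Ancestors of 85fb22f (commits reachable by following parents): {013ed6f, 54a64bc, 68ced96, 85fb22f}.
013ed6f is in that set, so it is an ancestor of 85fb22f.

Yes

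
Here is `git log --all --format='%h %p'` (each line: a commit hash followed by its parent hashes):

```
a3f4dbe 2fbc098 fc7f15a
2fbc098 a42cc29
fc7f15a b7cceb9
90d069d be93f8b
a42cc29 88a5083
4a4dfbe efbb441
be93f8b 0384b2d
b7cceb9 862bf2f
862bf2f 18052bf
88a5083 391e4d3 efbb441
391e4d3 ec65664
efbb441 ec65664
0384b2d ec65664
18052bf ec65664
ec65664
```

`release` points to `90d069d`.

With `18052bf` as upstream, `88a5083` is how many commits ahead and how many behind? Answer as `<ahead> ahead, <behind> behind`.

Reachable from 88a5083: {391e4d3, 88a5083, ec65664, efbb441}.
Reachable from 18052bf: {18052bf, ec65664}.
Only in 88a5083's history (ahead): {391e4d3, 88a5083, efbb441} — 3.
Only in 18052bf's history (behind): {18052bf} — 1.

3 ahead, 1 behind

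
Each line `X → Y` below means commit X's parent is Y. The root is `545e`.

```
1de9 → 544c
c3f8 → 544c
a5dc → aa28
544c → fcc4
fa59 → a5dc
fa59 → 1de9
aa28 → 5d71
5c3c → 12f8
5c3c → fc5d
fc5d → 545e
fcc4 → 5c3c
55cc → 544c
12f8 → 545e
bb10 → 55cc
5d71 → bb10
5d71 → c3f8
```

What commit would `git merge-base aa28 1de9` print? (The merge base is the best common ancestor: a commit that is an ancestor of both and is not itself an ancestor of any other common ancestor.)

Ancestors of aa28: {12f8, 544c, 545e, 55cc, 5c3c, 5d71, aa28, bb10, c3f8, fc5d, fcc4}.
Ancestors of 1de9: {12f8, 1de9, 544c, 545e, 5c3c, fc5d, fcc4}.
Common ancestors: {12f8, 544c, 545e, 5c3c, fc5d, fcc4}.
Among these, 544c is not an ancestor of any other common ancestor — it is the merge base.

544c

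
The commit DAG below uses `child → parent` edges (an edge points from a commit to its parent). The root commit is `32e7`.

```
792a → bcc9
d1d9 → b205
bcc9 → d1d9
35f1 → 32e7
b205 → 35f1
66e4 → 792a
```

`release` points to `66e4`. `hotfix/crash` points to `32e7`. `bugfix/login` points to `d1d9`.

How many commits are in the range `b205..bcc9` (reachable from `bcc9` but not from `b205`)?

Reachable from bcc9: {32e7, 35f1, b205, bcc9, d1d9}.
Reachable from b205: {32e7, 35f1, b205}.
In bcc9's history but not b205's: {bcc9, d1d9} — 2 commits.

2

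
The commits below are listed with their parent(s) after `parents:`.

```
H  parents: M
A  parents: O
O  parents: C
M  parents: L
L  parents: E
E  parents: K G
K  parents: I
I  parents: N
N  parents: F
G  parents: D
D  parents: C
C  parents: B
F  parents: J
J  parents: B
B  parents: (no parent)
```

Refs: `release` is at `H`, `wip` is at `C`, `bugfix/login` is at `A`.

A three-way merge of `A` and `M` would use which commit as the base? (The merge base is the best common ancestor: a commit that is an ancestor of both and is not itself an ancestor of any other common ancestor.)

Ancestors of A: {A, B, C, O}.
Ancestors of M: {B, C, D, E, F, G, I, J, K, L, M, N}.
Common ancestors: {B, C}.
Among these, C is not an ancestor of any other common ancestor — it is the merge base.

C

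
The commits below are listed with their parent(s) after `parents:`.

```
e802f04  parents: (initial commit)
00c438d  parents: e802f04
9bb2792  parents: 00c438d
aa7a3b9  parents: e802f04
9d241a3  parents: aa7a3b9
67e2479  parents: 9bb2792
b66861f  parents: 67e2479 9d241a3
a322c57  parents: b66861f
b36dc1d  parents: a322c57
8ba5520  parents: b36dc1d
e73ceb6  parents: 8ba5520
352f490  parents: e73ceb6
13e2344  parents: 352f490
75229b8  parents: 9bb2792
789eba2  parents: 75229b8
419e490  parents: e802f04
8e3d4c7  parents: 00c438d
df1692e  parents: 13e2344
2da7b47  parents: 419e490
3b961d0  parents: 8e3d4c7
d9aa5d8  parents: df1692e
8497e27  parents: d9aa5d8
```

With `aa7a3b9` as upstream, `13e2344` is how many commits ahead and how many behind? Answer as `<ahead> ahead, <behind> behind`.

Reachable from 13e2344: {00c438d, 13e2344, 352f490, 67e2479, 8ba5520, 9bb2792, 9d241a3, a322c57, aa7a3b9, b36dc1d, b66861f, e73ceb6, e802f04}.
Reachable from aa7a3b9: {aa7a3b9, e802f04}.
Only in 13e2344's history (ahead): {00c438d, 13e2344, 352f490, 67e2479, 8ba5520, 9bb2792, 9d241a3, a322c57, b36dc1d, b66861f, e73ceb6} — 11.
Only in aa7a3b9's history (behind): {} — 0.

11 ahead, 0 behind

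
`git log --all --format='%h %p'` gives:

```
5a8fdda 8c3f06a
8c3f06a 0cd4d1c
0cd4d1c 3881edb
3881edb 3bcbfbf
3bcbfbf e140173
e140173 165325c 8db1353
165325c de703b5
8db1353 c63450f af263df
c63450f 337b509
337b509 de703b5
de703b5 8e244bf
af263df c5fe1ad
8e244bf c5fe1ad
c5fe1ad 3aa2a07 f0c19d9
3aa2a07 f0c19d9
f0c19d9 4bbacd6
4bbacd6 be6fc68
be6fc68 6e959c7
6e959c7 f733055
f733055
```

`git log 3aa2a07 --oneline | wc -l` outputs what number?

6

Walking parent pointers from 3aa2a07: reachable set = {3aa2a07, 4bbacd6, 6e959c7, be6fc68, f0c19d9, f733055}.
That is 6 commits.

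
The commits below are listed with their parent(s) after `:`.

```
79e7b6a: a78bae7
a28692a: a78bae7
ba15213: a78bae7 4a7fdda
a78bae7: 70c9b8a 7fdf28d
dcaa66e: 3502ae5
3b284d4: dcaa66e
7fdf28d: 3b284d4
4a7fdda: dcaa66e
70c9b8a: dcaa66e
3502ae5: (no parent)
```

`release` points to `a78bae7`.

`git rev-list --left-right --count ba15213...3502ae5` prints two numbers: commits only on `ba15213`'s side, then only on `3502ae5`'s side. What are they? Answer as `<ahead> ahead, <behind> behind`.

Reachable from ba15213: {3502ae5, 3b284d4, 4a7fdda, 70c9b8a, 7fdf28d, a78bae7, ba15213, dcaa66e}.
Reachable from 3502ae5: {3502ae5}.
Only in ba15213's history (ahead): {3b284d4, 4a7fdda, 70c9b8a, 7fdf28d, a78bae7, ba15213, dcaa66e} — 7.
Only in 3502ae5's history (behind): {} — 0.

7 ahead, 0 behind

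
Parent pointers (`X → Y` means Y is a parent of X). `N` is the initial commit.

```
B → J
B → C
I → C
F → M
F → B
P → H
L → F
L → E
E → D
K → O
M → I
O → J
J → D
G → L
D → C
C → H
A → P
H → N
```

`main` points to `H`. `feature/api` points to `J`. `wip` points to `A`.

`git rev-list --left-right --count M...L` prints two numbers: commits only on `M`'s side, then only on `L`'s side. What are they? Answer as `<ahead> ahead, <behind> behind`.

Reachable from M: {C, H, I, M, N}.
Reachable from L: {B, C, D, E, F, H, I, J, L, M, N}.
Only in M's history (ahead): {} — 0.
Only in L's history (behind): {B, D, E, F, J, L} — 6.

0 ahead, 6 behind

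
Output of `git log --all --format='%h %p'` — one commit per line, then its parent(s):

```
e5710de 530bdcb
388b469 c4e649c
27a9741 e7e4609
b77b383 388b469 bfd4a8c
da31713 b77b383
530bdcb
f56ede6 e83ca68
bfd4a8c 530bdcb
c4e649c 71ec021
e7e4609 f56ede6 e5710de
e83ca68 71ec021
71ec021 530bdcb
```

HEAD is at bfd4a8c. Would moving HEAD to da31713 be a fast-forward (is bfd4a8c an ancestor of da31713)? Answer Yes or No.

A fast-forward from bfd4a8c to da31713 is possible iff bfd4a8c is an ancestor of da31713.
Ancestors of da31713: {388b469, 530bdcb, 71ec021, b77b383, bfd4a8c, c4e649c, da31713}.
bfd4a8c is among them, so fast-forward is possible.

Yes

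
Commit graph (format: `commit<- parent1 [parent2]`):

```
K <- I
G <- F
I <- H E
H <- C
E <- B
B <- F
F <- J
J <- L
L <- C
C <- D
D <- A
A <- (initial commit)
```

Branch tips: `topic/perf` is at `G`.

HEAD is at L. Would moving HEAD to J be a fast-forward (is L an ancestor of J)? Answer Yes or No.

A fast-forward from L to J is possible iff L is an ancestor of J.
Ancestors of J: {A, C, D, J, L}.
L is among them, so fast-forward is possible.

Yes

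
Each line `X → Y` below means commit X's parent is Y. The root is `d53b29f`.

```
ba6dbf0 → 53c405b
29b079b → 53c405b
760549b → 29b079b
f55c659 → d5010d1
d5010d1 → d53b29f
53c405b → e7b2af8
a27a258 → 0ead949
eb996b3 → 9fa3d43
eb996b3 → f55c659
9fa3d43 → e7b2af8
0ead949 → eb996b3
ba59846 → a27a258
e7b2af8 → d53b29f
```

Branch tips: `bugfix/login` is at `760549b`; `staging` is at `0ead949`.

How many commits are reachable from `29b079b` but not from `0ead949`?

2

Reachable from 29b079b: {29b079b, 53c405b, d53b29f, e7b2af8}.
Reachable from 0ead949: {0ead949, 9fa3d43, d5010d1, d53b29f, e7b2af8, eb996b3, f55c659}.
In 29b079b's history but not 0ead949's: {29b079b, 53c405b} — 2 commits.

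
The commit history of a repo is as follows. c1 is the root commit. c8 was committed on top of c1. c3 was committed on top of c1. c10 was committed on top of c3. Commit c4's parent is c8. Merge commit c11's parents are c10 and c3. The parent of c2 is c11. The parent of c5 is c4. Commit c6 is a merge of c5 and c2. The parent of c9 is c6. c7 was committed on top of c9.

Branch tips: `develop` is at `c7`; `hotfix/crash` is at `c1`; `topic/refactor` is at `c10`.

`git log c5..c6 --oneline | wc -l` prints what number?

Reachable from c6: {c1, c10, c11, c2, c3, c4, c5, c6, c8}.
Reachable from c5: {c1, c4, c5, c8}.
In c6's history but not c5's: {c10, c11, c2, c3, c6} — 5 commits.

5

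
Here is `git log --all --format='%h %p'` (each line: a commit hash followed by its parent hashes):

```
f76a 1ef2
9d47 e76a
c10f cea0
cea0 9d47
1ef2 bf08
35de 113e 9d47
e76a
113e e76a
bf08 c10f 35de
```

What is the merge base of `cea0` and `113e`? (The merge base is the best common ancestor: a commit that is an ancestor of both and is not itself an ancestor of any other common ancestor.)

Ancestors of cea0: {9d47, cea0, e76a}.
Ancestors of 113e: {113e, e76a}.
Common ancestors: {e76a}.
The only common ancestor is e76a, so it is the merge base.

e76a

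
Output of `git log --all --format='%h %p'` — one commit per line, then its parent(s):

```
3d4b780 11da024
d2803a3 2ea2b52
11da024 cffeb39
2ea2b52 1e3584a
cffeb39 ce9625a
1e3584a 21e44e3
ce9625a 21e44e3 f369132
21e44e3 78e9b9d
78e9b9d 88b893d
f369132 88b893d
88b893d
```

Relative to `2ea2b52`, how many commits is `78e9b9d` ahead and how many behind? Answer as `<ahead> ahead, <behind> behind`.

Reachable from 78e9b9d: {78e9b9d, 88b893d}.
Reachable from 2ea2b52: {1e3584a, 21e44e3, 2ea2b52, 78e9b9d, 88b893d}.
Only in 78e9b9d's history (ahead): {} — 0.
Only in 2ea2b52's history (behind): {1e3584a, 21e44e3, 2ea2b52} — 3.

0 ahead, 3 behind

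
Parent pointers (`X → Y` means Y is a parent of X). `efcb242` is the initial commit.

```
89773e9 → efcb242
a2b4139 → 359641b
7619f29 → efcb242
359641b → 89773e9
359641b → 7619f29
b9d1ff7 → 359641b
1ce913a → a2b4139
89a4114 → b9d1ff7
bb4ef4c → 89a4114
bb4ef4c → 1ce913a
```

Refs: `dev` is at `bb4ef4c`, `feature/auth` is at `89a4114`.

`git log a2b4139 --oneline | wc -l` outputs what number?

Walking parent pointers from a2b4139: reachable set = {359641b, 7619f29, 89773e9, a2b4139, efcb242}.
That is 5 commits.

5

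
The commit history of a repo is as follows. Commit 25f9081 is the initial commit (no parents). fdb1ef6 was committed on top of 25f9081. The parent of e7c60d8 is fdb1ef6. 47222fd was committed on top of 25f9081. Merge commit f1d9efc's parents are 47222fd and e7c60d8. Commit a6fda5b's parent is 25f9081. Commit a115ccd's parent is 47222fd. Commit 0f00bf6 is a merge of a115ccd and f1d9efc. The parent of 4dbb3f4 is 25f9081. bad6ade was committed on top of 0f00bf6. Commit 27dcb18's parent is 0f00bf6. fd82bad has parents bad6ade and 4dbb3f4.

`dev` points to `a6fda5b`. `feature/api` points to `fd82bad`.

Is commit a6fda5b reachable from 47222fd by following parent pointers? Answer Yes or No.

Ancestors of 47222fd: {25f9081, 47222fd}.
a6fda5b is not in that set, so it is not an ancestor of 47222fd.

No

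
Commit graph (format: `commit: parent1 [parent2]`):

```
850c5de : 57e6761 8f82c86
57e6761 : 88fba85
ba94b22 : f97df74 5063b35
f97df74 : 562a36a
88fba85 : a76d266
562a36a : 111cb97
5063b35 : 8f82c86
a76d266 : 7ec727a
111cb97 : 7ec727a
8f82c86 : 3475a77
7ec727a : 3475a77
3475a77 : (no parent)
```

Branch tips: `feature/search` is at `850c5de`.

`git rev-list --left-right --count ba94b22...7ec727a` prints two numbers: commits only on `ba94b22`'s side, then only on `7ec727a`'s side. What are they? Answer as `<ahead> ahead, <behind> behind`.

Reachable from ba94b22: {111cb97, 3475a77, 5063b35, 562a36a, 7ec727a, 8f82c86, ba94b22, f97df74}.
Reachable from 7ec727a: {3475a77, 7ec727a}.
Only in ba94b22's history (ahead): {111cb97, 5063b35, 562a36a, 8f82c86, ba94b22, f97df74} — 6.
Only in 7ec727a's history (behind): {} — 0.

6 ahead, 0 behind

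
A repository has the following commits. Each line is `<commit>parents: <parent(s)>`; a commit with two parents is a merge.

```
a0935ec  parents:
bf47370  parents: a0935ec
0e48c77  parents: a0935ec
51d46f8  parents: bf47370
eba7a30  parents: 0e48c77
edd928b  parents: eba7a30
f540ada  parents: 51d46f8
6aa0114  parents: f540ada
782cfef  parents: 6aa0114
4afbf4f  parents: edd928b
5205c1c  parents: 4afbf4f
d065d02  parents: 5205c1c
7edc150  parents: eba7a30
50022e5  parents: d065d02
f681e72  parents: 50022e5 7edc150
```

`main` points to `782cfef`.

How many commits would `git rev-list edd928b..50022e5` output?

4

Reachable from 50022e5: {0e48c77, 4afbf4f, 50022e5, 5205c1c, a0935ec, d065d02, eba7a30, edd928b}.
Reachable from edd928b: {0e48c77, a0935ec, eba7a30, edd928b}.
In 50022e5's history but not edd928b's: {4afbf4f, 50022e5, 5205c1c, d065d02} — 4 commits.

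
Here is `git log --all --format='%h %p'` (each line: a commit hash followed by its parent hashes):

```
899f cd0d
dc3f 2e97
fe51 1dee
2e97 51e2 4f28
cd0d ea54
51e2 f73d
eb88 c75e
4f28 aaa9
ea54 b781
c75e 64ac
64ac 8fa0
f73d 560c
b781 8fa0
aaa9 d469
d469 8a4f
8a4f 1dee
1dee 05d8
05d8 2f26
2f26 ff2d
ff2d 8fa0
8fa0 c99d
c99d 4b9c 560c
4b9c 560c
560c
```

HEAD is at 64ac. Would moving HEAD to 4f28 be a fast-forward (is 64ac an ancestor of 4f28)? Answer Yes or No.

A fast-forward from 64ac to 4f28 is possible iff 64ac is an ancestor of 4f28.
Ancestors of 4f28: {05d8, 1dee, 2f26, 4b9c, 4f28, 560c, 8a4f, 8fa0, aaa9, c99d, d469, ff2d}.
64ac is not among them, so fast-forward is not possible.

No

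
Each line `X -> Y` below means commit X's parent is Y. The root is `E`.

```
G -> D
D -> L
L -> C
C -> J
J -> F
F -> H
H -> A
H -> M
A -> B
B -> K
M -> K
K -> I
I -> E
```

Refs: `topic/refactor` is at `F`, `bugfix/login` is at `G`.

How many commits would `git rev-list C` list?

10

Walking parent pointers from C: reachable set = {A, B, C, E, F, H, I, J, K, M}.
That is 10 commits.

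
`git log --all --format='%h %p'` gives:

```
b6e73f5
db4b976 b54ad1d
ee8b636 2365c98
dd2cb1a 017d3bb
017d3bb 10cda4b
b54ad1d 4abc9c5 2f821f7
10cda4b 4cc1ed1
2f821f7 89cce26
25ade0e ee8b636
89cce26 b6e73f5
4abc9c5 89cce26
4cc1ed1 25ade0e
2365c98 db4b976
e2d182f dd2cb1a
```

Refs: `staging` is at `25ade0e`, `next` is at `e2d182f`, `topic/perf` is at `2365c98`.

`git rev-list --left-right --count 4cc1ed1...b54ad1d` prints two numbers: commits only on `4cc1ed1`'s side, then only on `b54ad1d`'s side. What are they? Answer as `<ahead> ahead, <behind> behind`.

5 ahead, 0 behind

Reachable from 4cc1ed1: {2365c98, 25ade0e, 2f821f7, 4abc9c5, 4cc1ed1, 89cce26, b54ad1d, b6e73f5, db4b976, ee8b636}.
Reachable from b54ad1d: {2f821f7, 4abc9c5, 89cce26, b54ad1d, b6e73f5}.
Only in 4cc1ed1's history (ahead): {2365c98, 25ade0e, 4cc1ed1, db4b976, ee8b636} — 5.
Only in b54ad1d's history (behind): {} — 0.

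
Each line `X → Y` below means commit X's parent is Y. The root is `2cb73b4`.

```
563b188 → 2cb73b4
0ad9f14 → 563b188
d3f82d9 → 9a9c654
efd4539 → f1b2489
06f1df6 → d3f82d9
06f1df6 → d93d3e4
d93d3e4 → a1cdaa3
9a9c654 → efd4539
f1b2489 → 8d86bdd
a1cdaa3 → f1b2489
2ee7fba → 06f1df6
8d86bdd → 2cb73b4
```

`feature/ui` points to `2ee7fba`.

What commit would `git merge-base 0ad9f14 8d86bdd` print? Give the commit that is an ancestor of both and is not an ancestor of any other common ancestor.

2cb73b4

Ancestors of 0ad9f14: {0ad9f14, 2cb73b4, 563b188}.
Ancestors of 8d86bdd: {2cb73b4, 8d86bdd}.
Common ancestors: {2cb73b4}.
The only common ancestor is 2cb73b4, so it is the merge base.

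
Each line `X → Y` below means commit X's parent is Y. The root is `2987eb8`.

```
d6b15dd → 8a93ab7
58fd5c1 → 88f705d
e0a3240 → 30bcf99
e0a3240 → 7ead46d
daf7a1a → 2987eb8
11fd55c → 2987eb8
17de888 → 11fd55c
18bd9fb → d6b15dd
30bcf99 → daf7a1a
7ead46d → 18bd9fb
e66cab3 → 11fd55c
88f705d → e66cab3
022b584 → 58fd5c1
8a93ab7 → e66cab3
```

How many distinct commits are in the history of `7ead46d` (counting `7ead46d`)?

Walking parent pointers from 7ead46d: reachable set = {11fd55c, 18bd9fb, 2987eb8, 7ead46d, 8a93ab7, d6b15dd, e66cab3}.
That is 7 commits.

7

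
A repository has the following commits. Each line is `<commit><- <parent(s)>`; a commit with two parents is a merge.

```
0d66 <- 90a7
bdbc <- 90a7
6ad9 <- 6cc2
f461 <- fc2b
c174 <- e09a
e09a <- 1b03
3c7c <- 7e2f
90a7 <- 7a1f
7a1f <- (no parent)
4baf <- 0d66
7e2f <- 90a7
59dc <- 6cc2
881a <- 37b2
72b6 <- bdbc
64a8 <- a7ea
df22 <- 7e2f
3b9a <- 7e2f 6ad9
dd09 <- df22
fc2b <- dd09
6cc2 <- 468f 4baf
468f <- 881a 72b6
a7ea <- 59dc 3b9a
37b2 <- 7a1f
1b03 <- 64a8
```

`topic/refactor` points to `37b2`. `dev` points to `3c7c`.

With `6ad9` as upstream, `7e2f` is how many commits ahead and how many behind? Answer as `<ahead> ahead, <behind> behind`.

Reachable from 7e2f: {7a1f, 7e2f, 90a7}.
Reachable from 6ad9: {0d66, 37b2, 468f, 4baf, 6ad9, 6cc2, 72b6, 7a1f, 881a, 90a7, bdbc}.
Only in 7e2f's history (ahead): {7e2f} — 1.
Only in 6ad9's history (behind): {0d66, 37b2, 468f, 4baf, 6ad9, 6cc2, 72b6, 881a, bdbc} — 9.

1 ahead, 9 behind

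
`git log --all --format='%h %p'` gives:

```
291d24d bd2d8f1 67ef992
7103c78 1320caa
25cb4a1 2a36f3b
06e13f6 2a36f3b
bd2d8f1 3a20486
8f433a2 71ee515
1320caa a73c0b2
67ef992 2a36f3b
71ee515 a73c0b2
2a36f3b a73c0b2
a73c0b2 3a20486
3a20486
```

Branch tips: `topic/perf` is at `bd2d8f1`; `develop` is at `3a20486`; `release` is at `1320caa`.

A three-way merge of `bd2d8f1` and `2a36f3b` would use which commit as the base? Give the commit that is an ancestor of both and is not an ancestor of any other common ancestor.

3a20486

Ancestors of bd2d8f1: {3a20486, bd2d8f1}.
Ancestors of 2a36f3b: {2a36f3b, 3a20486, a73c0b2}.
Common ancestors: {3a20486}.
The only common ancestor is 3a20486, so it is the merge base.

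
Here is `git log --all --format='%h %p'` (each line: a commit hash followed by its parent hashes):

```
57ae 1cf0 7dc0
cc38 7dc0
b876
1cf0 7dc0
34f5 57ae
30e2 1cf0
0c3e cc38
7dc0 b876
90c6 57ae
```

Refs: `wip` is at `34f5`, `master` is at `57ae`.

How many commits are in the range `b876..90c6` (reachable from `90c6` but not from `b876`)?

4

Reachable from 90c6: {1cf0, 57ae, 7dc0, 90c6, b876}.
Reachable from b876: {b876}.
In 90c6's history but not b876's: {1cf0, 57ae, 7dc0, 90c6} — 4 commits.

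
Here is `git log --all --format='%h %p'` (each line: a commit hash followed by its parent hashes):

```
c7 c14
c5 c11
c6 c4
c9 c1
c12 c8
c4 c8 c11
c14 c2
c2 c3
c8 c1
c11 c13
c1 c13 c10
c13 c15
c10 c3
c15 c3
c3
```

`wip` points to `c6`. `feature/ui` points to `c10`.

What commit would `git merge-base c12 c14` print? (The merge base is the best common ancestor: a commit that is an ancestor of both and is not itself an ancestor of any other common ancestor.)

c3

Ancestors of c12: {c1, c10, c12, c13, c15, c3, c8}.
Ancestors of c14: {c14, c2, c3}.
Common ancestors: {c3}.
The only common ancestor is c3, so it is the merge base.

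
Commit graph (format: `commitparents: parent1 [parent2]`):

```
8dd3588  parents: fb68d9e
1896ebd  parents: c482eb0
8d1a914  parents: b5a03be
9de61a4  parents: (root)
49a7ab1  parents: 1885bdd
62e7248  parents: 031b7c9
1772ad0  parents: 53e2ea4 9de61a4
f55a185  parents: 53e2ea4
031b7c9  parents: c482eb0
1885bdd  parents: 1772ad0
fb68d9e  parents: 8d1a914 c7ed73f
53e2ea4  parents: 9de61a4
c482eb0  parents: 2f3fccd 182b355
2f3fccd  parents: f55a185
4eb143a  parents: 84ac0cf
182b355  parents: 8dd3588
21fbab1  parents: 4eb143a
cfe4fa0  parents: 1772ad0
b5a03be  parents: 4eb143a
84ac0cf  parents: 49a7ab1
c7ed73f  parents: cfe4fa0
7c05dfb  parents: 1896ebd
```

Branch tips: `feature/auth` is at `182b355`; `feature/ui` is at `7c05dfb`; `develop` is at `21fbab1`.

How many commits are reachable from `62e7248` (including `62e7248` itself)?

19

Walking parent pointers from 62e7248: reachable set = {031b7c9, 1772ad0, 182b355, 1885bdd, 2f3fccd, 49a7ab1, 4eb143a, 53e2ea4, 62e7248, 84ac0cf, 8d1a914, 8dd3588, 9de61a4, b5a03be, c482eb0, c7ed73f, cfe4fa0, f55a185, fb68d9e}.
That is 19 commits.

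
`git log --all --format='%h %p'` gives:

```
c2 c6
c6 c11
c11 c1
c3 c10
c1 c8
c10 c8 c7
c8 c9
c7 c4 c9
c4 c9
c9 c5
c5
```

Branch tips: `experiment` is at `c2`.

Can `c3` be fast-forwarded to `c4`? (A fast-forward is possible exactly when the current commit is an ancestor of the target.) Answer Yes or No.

A fast-forward from c3 to c4 is possible iff c3 is an ancestor of c4.
Ancestors of c4: {c4, c5, c9}.
c3 is not among them, so fast-forward is not possible.

No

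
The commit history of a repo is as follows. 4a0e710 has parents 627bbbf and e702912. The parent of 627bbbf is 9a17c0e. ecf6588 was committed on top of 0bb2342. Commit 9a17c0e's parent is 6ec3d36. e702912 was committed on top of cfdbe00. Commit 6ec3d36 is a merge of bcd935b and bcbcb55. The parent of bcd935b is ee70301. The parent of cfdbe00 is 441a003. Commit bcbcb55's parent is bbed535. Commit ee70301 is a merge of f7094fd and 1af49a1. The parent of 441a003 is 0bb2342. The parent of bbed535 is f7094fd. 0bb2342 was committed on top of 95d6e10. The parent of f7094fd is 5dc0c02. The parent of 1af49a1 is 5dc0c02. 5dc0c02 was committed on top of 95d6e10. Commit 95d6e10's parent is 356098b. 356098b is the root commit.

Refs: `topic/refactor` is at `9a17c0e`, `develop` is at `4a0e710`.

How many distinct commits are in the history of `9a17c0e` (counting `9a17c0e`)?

Walking parent pointers from 9a17c0e: reachable set = {1af49a1, 356098b, 5dc0c02, 6ec3d36, 95d6e10, 9a17c0e, bbed535, bcbcb55, bcd935b, ee70301, f7094fd}.
That is 11 commits.

11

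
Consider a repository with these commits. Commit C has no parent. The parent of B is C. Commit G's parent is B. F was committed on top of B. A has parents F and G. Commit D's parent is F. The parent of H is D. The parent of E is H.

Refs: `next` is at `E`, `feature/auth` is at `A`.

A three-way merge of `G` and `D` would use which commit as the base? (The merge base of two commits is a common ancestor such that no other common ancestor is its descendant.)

Ancestors of G: {B, C, G}.
Ancestors of D: {B, C, D, F}.
Common ancestors: {B, C}.
Among these, B is not an ancestor of any other common ancestor — it is the merge base.

B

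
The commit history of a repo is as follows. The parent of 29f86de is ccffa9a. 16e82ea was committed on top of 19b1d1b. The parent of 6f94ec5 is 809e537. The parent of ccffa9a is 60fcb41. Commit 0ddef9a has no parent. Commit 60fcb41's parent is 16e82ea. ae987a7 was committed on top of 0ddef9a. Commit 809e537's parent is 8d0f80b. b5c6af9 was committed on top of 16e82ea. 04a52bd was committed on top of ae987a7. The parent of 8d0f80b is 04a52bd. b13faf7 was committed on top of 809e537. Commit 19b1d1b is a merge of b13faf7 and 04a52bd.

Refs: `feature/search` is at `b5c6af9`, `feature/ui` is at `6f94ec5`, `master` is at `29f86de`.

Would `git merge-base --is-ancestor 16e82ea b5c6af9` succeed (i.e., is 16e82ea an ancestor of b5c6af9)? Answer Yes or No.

Ancestors of b5c6af9 (commits reachable by following parents): {04a52bd, 0ddef9a, 16e82ea, 19b1d1b, 809e537, 8d0f80b, ae987a7, b13faf7, b5c6af9}.
16e82ea is in that set, so it is an ancestor of b5c6af9.

Yes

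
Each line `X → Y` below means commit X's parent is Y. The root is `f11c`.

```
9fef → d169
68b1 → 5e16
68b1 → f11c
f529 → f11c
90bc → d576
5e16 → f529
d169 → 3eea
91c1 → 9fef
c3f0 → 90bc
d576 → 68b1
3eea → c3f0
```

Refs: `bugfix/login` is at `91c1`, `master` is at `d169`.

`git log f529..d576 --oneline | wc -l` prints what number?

Reachable from d576: {5e16, 68b1, d576, f11c, f529}.
Reachable from f529: {f11c, f529}.
In d576's history but not f529's: {5e16, 68b1, d576} — 3 commits.

3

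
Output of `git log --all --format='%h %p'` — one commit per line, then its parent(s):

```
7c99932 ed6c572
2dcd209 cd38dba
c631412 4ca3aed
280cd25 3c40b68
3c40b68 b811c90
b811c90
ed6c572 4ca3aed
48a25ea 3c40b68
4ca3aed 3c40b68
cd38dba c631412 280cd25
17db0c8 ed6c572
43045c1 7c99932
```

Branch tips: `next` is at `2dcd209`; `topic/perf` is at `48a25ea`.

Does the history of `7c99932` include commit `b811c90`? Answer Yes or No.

Yes

Ancestors of 7c99932 (commits reachable by following parents): {3c40b68, 4ca3aed, 7c99932, b811c90, ed6c572}.
b811c90 is in that set, so it is an ancestor of 7c99932.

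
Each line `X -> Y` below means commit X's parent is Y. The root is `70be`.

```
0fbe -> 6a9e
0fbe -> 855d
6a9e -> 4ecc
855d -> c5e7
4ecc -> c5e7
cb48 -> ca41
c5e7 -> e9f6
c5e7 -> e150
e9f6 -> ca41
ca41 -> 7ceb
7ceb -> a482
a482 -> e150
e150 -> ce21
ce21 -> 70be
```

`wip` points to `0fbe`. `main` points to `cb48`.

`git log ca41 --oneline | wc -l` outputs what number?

Walking parent pointers from ca41: reachable set = {70be, 7ceb, a482, ca41, ce21, e150}.
That is 6 commits.

6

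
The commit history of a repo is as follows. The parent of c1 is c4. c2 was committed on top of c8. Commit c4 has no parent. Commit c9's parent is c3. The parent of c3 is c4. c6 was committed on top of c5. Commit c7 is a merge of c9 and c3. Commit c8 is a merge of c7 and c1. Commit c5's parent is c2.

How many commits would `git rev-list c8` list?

6

Walking parent pointers from c8: reachable set = {c1, c3, c4, c7, c8, c9}.
That is 6 commits.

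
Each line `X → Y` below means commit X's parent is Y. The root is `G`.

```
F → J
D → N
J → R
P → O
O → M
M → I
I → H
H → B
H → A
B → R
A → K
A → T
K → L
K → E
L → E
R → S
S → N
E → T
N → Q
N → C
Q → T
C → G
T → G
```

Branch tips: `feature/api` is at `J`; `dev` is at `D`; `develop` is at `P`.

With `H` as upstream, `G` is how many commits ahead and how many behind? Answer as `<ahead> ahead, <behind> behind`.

0 ahead, 12 behind

Reachable from G: {G}.
Reachable from H: {A, B, C, E, G, H, K, L, N, Q, R, S, T}.
Only in G's history (ahead): {} — 0.
Only in H's history (behind): {A, B, C, E, H, K, L, N, Q, R, S, T} — 12.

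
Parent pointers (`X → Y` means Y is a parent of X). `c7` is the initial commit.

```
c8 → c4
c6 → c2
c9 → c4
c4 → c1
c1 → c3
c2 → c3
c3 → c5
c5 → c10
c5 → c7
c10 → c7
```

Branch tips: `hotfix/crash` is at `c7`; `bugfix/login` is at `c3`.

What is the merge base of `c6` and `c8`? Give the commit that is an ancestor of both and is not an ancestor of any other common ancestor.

Ancestors of c6: {c10, c2, c3, c5, c6, c7}.
Ancestors of c8: {c1, c10, c3, c4, c5, c7, c8}.
Common ancestors: {c10, c3, c5, c7}.
Among these, c3 is not an ancestor of any other common ancestor — it is the merge base.

c3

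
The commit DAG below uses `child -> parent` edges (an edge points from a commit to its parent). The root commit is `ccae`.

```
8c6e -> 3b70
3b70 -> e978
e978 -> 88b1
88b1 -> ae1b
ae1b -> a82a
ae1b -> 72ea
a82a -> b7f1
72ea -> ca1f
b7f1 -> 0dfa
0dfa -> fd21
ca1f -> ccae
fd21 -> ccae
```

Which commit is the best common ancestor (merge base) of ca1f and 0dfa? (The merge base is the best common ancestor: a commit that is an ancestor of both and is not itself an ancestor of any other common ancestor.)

Ancestors of ca1f: {ca1f, ccae}.
Ancestors of 0dfa: {0dfa, ccae, fd21}.
Common ancestors: {ccae}.
The only common ancestor is ccae, so it is the merge base.

ccae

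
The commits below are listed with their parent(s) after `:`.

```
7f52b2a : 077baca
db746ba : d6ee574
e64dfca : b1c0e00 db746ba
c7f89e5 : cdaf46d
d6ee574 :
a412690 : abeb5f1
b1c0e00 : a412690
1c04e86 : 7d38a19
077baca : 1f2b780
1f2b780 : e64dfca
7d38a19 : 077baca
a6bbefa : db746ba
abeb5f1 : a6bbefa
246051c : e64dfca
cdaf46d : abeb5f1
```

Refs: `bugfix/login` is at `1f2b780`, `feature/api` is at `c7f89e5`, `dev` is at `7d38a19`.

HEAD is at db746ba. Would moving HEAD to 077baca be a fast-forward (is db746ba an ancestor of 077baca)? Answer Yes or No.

Yes

A fast-forward from db746ba to 077baca is possible iff db746ba is an ancestor of 077baca.
Ancestors of 077baca: {077baca, 1f2b780, a412690, a6bbefa, abeb5f1, b1c0e00, d6ee574, db746ba, e64dfca}.
db746ba is among them, so fast-forward is possible.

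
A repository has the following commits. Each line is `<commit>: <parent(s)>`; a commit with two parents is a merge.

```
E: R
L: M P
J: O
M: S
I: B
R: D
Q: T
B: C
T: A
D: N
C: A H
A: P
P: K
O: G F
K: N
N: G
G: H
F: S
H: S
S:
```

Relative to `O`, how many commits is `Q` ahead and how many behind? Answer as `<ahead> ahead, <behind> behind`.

Reachable from Q: {A, G, H, K, N, P, Q, S, T}.
Reachable from O: {F, G, H, O, S}.
Only in Q's history (ahead): {A, K, N, P, Q, T} — 6.
Only in O's history (behind): {F, O} — 2.

6 ahead, 2 behind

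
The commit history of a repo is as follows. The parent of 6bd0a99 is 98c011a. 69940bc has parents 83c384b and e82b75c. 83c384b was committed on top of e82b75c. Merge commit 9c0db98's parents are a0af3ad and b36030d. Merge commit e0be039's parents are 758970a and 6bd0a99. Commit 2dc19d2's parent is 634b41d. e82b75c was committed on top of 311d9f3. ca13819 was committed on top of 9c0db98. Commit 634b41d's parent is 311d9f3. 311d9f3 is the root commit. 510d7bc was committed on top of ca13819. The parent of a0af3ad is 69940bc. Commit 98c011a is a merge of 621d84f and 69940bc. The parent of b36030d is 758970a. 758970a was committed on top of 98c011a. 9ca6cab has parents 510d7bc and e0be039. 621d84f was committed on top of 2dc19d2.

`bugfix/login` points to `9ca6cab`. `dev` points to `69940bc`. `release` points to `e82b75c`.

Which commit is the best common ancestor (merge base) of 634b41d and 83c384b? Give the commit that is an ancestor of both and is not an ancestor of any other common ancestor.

Ancestors of 634b41d: {311d9f3, 634b41d}.
Ancestors of 83c384b: {311d9f3, 83c384b, e82b75c}.
Common ancestors: {311d9f3}.
The only common ancestor is 311d9f3, so it is the merge base.

311d9f3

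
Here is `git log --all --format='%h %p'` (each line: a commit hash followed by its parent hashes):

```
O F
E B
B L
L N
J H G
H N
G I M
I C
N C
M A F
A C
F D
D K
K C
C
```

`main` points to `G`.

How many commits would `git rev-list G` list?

8

Walking parent pointers from G: reachable set = {A, C, D, F, G, I, K, M}.
That is 8 commits.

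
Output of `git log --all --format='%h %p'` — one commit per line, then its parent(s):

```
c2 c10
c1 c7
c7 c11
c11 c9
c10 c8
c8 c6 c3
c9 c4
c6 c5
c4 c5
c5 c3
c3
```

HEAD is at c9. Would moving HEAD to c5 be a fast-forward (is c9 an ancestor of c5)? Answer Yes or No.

No

A fast-forward from c9 to c5 is possible iff c9 is an ancestor of c5.
Ancestors of c5: {c3, c5}.
c9 is not among them, so fast-forward is not possible.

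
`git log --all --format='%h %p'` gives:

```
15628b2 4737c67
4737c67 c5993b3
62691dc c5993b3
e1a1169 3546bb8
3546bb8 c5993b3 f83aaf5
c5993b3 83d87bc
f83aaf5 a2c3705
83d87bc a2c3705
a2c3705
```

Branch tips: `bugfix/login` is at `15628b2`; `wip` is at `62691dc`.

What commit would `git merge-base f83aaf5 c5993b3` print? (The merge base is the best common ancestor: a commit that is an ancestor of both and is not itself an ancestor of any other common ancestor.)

Ancestors of f83aaf5: {a2c3705, f83aaf5}.
Ancestors of c5993b3: {83d87bc, a2c3705, c5993b3}.
Common ancestors: {a2c3705}.
The only common ancestor is a2c3705, so it is the merge base.

a2c3705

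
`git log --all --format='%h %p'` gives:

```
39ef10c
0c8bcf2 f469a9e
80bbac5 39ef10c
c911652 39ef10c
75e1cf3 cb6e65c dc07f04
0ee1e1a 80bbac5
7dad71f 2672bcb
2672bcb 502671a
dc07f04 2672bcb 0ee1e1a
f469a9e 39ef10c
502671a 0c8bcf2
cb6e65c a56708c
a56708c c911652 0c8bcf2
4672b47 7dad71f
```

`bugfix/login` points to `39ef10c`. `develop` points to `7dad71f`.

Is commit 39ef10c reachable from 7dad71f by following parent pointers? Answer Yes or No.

Yes

Ancestors of 7dad71f (commits reachable by following parents): {0c8bcf2, 2672bcb, 39ef10c, 502671a, 7dad71f, f469a9e}.
39ef10c is in that set, so it is an ancestor of 7dad71f.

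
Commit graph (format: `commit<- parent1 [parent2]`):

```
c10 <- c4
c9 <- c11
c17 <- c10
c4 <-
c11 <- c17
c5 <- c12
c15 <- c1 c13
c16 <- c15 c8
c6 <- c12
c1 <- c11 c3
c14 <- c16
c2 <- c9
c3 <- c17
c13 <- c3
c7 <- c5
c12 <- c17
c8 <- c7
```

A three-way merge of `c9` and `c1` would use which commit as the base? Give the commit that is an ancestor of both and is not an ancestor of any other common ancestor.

Ancestors of c9: {c10, c11, c17, c4, c9}.
Ancestors of c1: {c1, c10, c11, c17, c3, c4}.
Common ancestors: {c10, c11, c17, c4}.
Among these, c11 is not an ancestor of any other common ancestor — it is the merge base.

c11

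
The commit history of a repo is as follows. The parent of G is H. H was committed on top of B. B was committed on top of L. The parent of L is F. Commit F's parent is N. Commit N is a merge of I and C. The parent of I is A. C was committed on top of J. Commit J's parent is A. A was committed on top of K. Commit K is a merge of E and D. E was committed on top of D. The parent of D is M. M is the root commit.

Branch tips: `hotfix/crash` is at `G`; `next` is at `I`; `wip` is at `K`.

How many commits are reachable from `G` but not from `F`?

Reachable from G: {A, B, C, D, E, F, G, H, I, J, K, L, M, N}.
Reachable from F: {A, C, D, E, F, I, J, K, M, N}.
In G's history but not F's: {B, G, H, L} — 4 commits.

4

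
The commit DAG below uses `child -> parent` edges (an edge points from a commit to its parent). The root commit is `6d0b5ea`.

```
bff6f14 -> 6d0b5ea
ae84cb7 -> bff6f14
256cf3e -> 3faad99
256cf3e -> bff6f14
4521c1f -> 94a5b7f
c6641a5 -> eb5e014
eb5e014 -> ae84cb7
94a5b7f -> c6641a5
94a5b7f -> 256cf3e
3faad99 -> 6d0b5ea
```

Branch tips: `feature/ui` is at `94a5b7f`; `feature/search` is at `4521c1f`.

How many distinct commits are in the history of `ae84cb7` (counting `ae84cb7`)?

Walking parent pointers from ae84cb7: reachable set = {6d0b5ea, ae84cb7, bff6f14}.
That is 3 commits.

3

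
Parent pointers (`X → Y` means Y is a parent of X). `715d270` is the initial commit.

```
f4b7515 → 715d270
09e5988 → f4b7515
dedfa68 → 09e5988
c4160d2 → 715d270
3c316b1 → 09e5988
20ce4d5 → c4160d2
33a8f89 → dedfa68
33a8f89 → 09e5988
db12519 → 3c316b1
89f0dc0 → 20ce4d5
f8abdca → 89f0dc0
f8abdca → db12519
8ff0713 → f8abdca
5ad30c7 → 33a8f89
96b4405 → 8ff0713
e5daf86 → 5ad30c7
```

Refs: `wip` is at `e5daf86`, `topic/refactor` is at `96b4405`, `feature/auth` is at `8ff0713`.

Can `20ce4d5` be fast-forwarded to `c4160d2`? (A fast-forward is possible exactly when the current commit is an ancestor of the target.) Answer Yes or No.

No

A fast-forward from 20ce4d5 to c4160d2 is possible iff 20ce4d5 is an ancestor of c4160d2.
Ancestors of c4160d2: {715d270, c4160d2}.
20ce4d5 is not among them, so fast-forward is not possible.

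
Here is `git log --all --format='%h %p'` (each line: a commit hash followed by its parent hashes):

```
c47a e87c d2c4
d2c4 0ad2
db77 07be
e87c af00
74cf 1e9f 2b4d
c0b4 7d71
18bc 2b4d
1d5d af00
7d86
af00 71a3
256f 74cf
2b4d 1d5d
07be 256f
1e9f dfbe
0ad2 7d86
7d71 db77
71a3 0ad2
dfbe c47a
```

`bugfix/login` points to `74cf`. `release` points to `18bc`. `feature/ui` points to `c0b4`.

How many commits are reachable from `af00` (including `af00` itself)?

Walking parent pointers from af00: reachable set = {0ad2, 71a3, 7d86, af00}.
That is 4 commits.

4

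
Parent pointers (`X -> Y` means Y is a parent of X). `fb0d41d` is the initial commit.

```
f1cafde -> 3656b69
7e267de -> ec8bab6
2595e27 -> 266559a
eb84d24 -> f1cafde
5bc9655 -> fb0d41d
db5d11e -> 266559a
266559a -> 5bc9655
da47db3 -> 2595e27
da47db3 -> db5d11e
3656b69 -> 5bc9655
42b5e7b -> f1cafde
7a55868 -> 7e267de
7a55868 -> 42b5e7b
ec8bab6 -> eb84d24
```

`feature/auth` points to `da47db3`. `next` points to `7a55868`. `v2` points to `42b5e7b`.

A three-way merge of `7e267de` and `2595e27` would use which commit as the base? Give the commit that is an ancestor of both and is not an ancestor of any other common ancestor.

5bc9655

Ancestors of 7e267de: {3656b69, 5bc9655, 7e267de, eb84d24, ec8bab6, f1cafde, fb0d41d}.
Ancestors of 2595e27: {2595e27, 266559a, 5bc9655, fb0d41d}.
Common ancestors: {5bc9655, fb0d41d}.
Among these, 5bc9655 is not an ancestor of any other common ancestor — it is the merge base.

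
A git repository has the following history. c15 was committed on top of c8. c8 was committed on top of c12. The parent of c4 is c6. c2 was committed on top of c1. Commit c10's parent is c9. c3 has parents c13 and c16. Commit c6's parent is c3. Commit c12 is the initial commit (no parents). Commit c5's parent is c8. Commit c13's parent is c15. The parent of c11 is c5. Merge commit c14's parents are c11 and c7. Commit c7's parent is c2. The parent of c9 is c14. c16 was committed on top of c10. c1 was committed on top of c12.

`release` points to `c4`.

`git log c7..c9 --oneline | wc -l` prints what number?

Reachable from c9: {c1, c11, c12, c14, c2, c5, c7, c8, c9}.
Reachable from c7: {c1, c12, c2, c7}.
In c9's history but not c7's: {c11, c14, c5, c8, c9} — 5 commits.

5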